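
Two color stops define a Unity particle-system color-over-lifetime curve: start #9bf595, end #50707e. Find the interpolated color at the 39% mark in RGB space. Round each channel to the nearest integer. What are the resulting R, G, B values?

(126, 193, 140)

#9bf595 → (155, 245, 149); #50707e → (80, 112, 126).
39% corresponds to t = 0.39.
R = 155 + 0.39 × (80 − 155) = 155 + 0.39 × -75 = 125.75 → 126
G = 245 + 0.39 × (112 − 245) = 245 + 0.39 × -133 = 193.13 → 193
B = 149 + 0.39 × (126 − 149) = 149 + 0.39 × -23 = 140.03 → 140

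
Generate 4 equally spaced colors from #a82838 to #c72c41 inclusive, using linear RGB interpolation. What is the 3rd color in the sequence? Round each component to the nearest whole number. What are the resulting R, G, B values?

(189, 43, 62)

With 4 swatches and endpoints inclusive, swatch 3 sits at t = (3 − 1)/(4 − 1) = 2/3 ≈ 0.6667.
#a82838 → (168, 40, 56); #c72c41 → (199, 44, 65).
R = 168 + 0.6667 × (199 − 168) = 188.668 → 189
G = 40 + 0.6667 × (44 − 40) = 42.667 → 43
B = 56 + 0.6667 × (65 − 56) = 62 → 62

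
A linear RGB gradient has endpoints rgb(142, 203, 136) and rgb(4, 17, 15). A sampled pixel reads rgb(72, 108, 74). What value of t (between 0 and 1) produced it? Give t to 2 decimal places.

0.51

Invert the lerp on the G channel (largest span, 186): t = (108 − 203) / (17 − 203) = -95/-186 = 0.51075.
Check on R: (72 − 142)/(4 − 142) = 0.5072 ✓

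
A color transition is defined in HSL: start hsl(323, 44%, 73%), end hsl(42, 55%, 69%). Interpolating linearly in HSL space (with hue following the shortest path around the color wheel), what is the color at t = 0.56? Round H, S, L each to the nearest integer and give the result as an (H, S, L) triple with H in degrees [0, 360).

Hue: 42 − 323 = -281°, but |-281| > 180 so the shorter arc goes the other way: Δh = -281 + 360 = 79°.
H = 323 + 0.56 × (79) = 367.24 → 367 → 367 mod 360 = 7°
S = 44 + 0.56 × (55 − 44) = 50.16 → 50%
L = 73 + 0.56 × (69 − 73) = 70.76 → 71%

(7, 50, 71)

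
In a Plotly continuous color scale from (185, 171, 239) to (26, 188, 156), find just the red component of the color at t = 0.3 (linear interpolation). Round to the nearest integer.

137

R = 185 + 0.3 × (26 − 185) = 137.3 → 137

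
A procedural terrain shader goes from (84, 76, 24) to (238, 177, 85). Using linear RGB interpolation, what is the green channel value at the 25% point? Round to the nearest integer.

101

G = 76 + 0.25 × (177 − 76) = 101.25 → 101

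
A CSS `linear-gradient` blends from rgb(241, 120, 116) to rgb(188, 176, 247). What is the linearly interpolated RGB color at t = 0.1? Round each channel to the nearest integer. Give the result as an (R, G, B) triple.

R = 241 + 0.1 × (188 − 241) = 241 + 0.1 × -53 = 235.7 → 236
G = 120 + 0.1 × (176 − 120) = 120 + 0.1 × 56 = 125.6 → 126
B = 116 + 0.1 × (247 − 116) = 116 + 0.1 × 131 = 129.1 → 129

(236, 126, 129)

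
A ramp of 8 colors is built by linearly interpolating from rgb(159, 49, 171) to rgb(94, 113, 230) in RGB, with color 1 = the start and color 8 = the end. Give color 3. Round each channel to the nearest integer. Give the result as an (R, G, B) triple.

With 8 swatches and endpoints inclusive, swatch 3 sits at t = (3 − 1)/(8 − 1) = 2/7 ≈ 0.2857.
R = 159 + 0.2857 × (94 − 159) = 140.429 → 140
G = 49 + 0.2857 × (113 − 49) = 67.285 → 67
B = 171 + 0.2857 × (230 − 171) = 187.856 → 188

(140, 67, 188)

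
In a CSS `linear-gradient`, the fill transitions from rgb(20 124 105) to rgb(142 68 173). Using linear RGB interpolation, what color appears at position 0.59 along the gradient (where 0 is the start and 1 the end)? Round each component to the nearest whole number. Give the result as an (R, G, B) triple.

R = 20 + 0.59 × (142 − 20) = 20 + 0.59 × 122 = 91.98 → 92
G = 124 + 0.59 × (68 − 124) = 124 + 0.59 × -56 = 90.96 → 91
B = 105 + 0.59 × (173 − 105) = 105 + 0.59 × 68 = 145.12 → 145

(92, 91, 145)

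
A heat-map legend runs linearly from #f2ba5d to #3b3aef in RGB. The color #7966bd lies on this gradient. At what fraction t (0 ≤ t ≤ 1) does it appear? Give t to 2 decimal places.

0.66

Invert the lerp on the R channel (largest span, 183): t = (121 − 242) / (59 − 242) = -121/-183 = 0.6612.
Check on G: (102 − 186)/(58 − 186) = 0.6562 ✓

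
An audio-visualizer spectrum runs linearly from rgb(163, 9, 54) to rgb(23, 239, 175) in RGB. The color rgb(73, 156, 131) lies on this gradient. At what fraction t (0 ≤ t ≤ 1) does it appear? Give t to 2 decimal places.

Invert the lerp on the G channel (largest span, 230): t = (156 − 9) / (239 − 9) = 147/230 = 0.63913.
Check on R: (73 − 163)/(23 − 163) = 0.6429 ✓

0.64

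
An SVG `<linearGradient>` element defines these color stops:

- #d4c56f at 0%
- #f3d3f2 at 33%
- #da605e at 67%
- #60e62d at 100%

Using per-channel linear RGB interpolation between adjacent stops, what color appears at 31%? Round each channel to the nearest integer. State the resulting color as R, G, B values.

(241, 210, 234)

31% lies between the 0% and 33% stops, so the local fraction is t = (31 − 0)/(33 − 0) = 31/33 ≈ 0.9394.
#d4c56f → (212, 197, 111); #f3d3f2 → (243, 211, 242).
R = 212 + 0.9394 × (243 − 212) = 241.121 → 241
G = 197 + 0.9394 × (211 − 197) = 210.152 → 210
B = 111 + 0.9394 × (242 − 111) = 234.061 → 234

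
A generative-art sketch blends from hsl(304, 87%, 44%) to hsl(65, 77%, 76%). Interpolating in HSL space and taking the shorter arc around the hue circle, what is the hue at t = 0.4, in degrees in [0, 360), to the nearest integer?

Hue: 65 − 304 = -239°, but |-239| > 180 so the shorter arc goes the other way: Δh = -239 + 360 = 121°.
H = 304 + 0.4 × (121) = 352.4 → 352°

352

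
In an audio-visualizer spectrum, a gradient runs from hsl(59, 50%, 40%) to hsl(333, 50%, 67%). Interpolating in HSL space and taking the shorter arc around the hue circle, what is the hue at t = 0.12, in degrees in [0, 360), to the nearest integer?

Hue: 333 − 59 = 274°, but |274| > 180 so the shorter arc goes the other way: Δh = 274 − 360 = -86°.
H = 59 + 0.12 × (-86) = 48.68 → 49°

49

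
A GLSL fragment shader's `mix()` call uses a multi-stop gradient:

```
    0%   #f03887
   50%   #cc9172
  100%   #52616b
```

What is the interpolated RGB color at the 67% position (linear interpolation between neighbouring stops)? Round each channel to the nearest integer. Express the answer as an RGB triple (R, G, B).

(163, 129, 112)

67% lies between the 50% and 100% stops, so the local fraction is t = (67 − 50)/(100 − 50) = 17/50 ≈ 0.34.
#cc9172 → (204, 145, 114); #52616b → (82, 97, 107).
R = 204 + 0.34 × (82 − 204) = 162.52 → 163
G = 145 + 0.34 × (97 − 145) = 128.68 → 129
B = 114 + 0.34 × (107 − 114) = 111.62 → 112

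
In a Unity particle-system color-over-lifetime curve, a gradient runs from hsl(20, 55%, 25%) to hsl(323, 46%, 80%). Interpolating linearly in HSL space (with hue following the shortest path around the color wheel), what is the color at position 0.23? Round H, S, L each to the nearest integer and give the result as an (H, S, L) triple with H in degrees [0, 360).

(7, 53, 38)

Hue: 323 − 20 = 303°, but |303| > 180 so the shorter arc goes the other way: Δh = 303 − 360 = -57°.
H = 20 + 0.23 × (-57) = 6.89 → 7°
S = 55 + 0.23 × (46 − 55) = 52.93 → 53%
L = 25 + 0.23 × (80 − 25) = 37.65 → 38%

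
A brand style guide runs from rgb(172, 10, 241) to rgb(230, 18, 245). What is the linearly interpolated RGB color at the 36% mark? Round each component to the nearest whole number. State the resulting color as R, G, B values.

(193, 13, 242)

36% corresponds to t = 0.36.
R = 172 + 0.36 × (230 − 172) = 172 + 0.36 × 58 = 192.88 → 193
G = 10 + 0.36 × (18 − 10) = 10 + 0.36 × 8 = 12.88 → 13
B = 241 + 0.36 × (245 − 241) = 241 + 0.36 × 4 = 242.44 → 242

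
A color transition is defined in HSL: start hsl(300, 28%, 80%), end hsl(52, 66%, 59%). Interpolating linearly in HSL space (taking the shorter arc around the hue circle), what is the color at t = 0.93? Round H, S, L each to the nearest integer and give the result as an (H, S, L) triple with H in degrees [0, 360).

(44, 63, 60)

Hue: 52 − 300 = -248°, but |-248| > 180 so the shorter arc goes the other way: Δh = -248 + 360 = 112°.
H = 300 + 0.93 × (112) = 404.16 → 404 → 404 mod 360 = 44°
S = 28 + 0.93 × (66 − 28) = 63.34 → 63%
L = 80 + 0.93 × (59 − 80) = 60.47 → 60%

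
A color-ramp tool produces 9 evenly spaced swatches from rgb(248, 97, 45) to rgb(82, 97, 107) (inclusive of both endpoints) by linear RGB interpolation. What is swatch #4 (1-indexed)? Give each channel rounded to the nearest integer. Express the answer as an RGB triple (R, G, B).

(186, 97, 68)

With 9 swatches and endpoints inclusive, swatch 4 sits at t = (4 − 1)/(9 − 1) = 3/8 ≈ 0.375.
R = 248 + 0.375 × (82 − 248) = 185.75 → 186
G = 97 + 0.375 × (97 − 97) = 97 → 97
B = 45 + 0.375 × (107 − 45) = 68.25 → 68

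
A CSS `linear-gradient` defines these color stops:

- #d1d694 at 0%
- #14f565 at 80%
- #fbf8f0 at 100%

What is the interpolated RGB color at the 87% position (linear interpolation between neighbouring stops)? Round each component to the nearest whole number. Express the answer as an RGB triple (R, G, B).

87% lies between the 80% and 100% stops, so the local fraction is t = (87 − 80)/(100 − 80) = 7/20 ≈ 0.35.
#14f565 → (20, 245, 101); #fbf8f0 → (251, 248, 240).
R = 20 + 0.35 × (251 − 20) = 100.85 → 101
G = 245 + 0.35 × (248 − 245) = 246.05 → 246
B = 101 + 0.35 × (240 − 101) = 149.65 → 150

(101, 246, 150)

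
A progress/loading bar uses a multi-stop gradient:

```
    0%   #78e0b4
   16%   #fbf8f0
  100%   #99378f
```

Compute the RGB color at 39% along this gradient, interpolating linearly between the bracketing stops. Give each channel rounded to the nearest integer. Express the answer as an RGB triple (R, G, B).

39% lies between the 16% and 100% stops, so the local fraction is t = (39 − 16)/(100 − 16) = 23/84 ≈ 0.2738.
#fbf8f0 → (251, 248, 240); #99378f → (153, 55, 143).
R = 251 + 0.2738 × (153 − 251) = 224.168 → 224
G = 248 + 0.2738 × (55 − 248) = 195.157 → 195
B = 240 + 0.2738 × (143 − 240) = 213.441 → 213

(224, 195, 213)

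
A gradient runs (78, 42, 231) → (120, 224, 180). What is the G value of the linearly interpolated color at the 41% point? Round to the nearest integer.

G = 42 + 0.41 × (224 − 42) = 116.62 → 117

117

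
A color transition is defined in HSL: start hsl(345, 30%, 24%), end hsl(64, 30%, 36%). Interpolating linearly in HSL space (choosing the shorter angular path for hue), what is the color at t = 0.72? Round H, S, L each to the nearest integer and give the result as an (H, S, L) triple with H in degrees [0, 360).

Hue: 64 − 345 = -281°, but |-281| > 180 so the shorter arc goes the other way: Δh = -281 + 360 = 79°.
H = 345 + 0.72 × (79) = 401.88 → 402 → 402 mod 360 = 42°
S = 30 + 0.72 × (30 − 30) = 30 → 30%
L = 24 + 0.72 × (36 − 24) = 32.64 → 33%

(42, 30, 33)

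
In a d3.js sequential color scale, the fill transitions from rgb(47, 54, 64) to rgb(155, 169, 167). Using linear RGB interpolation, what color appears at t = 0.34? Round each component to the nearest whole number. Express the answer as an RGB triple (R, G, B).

(84, 93, 99)

R = 47 + 0.34 × (155 − 47) = 47 + 0.34 × 108 = 83.72 → 84
G = 54 + 0.34 × (169 − 54) = 54 + 0.34 × 115 = 93.1 → 93
B = 64 + 0.34 × (167 − 64) = 64 + 0.34 × 103 = 99.02 → 99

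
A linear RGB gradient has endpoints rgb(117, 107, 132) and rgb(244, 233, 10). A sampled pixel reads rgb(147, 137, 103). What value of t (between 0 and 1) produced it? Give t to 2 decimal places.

0.24

Invert the lerp on the R channel (largest span, 127): t = (147 − 117) / (244 − 117) = 30/127 = 0.23622.
Check on G: (137 − 107)/(233 − 107) = 0.2381 ✓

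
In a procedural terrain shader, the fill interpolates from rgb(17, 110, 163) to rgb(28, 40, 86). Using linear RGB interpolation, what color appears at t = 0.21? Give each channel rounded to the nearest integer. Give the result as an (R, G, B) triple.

R = 17 + 0.21 × (28 − 17) = 17 + 0.21 × 11 = 19.31 → 19
G = 110 + 0.21 × (40 − 110) = 110 + 0.21 × -70 = 95.3 → 95
B = 163 + 0.21 × (86 − 163) = 163 + 0.21 × -77 = 146.83 → 147
So the blended color is (19, 95, 147), about #135f93.

(19, 95, 147)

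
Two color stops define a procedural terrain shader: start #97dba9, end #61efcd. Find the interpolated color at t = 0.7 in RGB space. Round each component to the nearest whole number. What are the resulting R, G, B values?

(113, 233, 194)

#97dba9 → (151, 219, 169); #61efcd → (97, 239, 205).
R = 151 + 0.7 × (97 − 151) = 151 + 0.7 × -54 = 113.2 → 113
G = 219 + 0.7 × (239 − 219) = 219 + 0.7 × 20 = 233 → 233
B = 169 + 0.7 × (205 − 169) = 169 + 0.7 × 36 = 194.2 → 194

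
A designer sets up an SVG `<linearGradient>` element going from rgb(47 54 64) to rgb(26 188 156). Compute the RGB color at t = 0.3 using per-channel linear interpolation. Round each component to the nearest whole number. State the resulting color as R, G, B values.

(41, 94, 92)

R = 47 + 0.3 × (26 − 47) = 47 + 0.3 × -21 = 40.7 → 41
G = 54 + 0.3 × (188 − 54) = 54 + 0.3 × 134 = 94.2 → 94
B = 64 + 0.3 × (156 − 64) = 64 + 0.3 × 92 = 91.6 → 92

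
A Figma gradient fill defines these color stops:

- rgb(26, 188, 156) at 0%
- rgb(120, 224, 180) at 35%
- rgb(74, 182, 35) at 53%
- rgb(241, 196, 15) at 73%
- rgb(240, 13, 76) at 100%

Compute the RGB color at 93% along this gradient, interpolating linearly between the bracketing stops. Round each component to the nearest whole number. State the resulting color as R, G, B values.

93% lies between the 73% and 100% stops, so the local fraction is t = (93 − 73)/(100 − 73) = 20/27 ≈ 0.7407.
R = 241 + 0.7407 × (240 − 241) = 240.259 → 240
G = 196 + 0.7407 × (13 − 196) = 60.452 → 60
B = 15 + 0.7407 × (76 − 15) = 60.183 → 60

(240, 60, 60)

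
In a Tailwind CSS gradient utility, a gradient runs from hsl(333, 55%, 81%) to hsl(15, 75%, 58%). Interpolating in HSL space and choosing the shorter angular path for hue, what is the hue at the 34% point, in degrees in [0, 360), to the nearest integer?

347

Hue: 15 − 333 = -318°, but |-318| > 180 so the shorter arc goes the other way: Δh = -318 + 360 = 42°.
H = 333 + 0.34 × (42) = 347.28 → 347°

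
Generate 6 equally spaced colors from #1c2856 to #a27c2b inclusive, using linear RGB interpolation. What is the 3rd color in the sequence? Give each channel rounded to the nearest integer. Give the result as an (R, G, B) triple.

(82, 74, 69)

With 6 swatches and endpoints inclusive, swatch 3 sits at t = (3 − 1)/(6 − 1) = 2/5 ≈ 0.4.
#1c2856 → (28, 40, 86); #a27c2b → (162, 124, 43).
R = 28 + 0.4 × (162 − 28) = 81.6 → 82
G = 40 + 0.4 × (124 − 40) = 73.6 → 74
B = 86 + 0.4 × (43 − 86) = 68.8 → 69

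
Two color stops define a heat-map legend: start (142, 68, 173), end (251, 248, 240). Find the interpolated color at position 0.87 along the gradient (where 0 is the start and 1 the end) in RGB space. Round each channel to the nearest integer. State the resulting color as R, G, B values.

R = 142 + 0.87 × (251 − 142) = 142 + 0.87 × 109 = 236.83 → 237
G = 68 + 0.87 × (248 − 68) = 68 + 0.87 × 180 = 224.6 → 225
B = 173 + 0.87 × (240 − 173) = 173 + 0.87 × 67 = 231.29 → 231
So the blended color is (237, 225, 231), about #ede1e7.

(237, 225, 231)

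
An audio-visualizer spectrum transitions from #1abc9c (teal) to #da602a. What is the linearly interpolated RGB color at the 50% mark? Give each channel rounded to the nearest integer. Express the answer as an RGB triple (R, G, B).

(122, 142, 99)

#1abc9c → (26, 188, 156); #da602a → (218, 96, 42).
50% corresponds to t = 0.5.
R = 26 + 0.5 × (218 − 26) = 26 + 0.5 × 192 = 122 → 122
G = 188 + 0.5 × (96 − 188) = 188 + 0.5 × -92 = 142 → 142
B = 156 + 0.5 × (42 − 156) = 156 + 0.5 × -114 = 99 → 99
So the blended color is (122, 142, 99), about #7a8e63.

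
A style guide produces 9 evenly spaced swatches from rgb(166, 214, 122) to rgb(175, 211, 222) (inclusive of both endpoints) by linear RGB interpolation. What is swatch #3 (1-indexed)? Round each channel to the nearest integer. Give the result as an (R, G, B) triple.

(168, 213, 147)

With 9 swatches and endpoints inclusive, swatch 3 sits at t = (3 − 1)/(9 − 1) = 2/8 ≈ 0.25.
R = 166 + 0.25 × (175 − 166) = 168.25 → 168
G = 214 + 0.25 × (211 − 214) = 213.25 → 213
B = 122 + 0.25 × (222 − 122) = 147 → 147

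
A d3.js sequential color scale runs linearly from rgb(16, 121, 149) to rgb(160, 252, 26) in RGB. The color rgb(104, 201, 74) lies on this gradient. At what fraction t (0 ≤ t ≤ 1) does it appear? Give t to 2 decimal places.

Invert the lerp on the R channel (largest span, 144): t = (104 − 16) / (160 − 16) = 88/144 = 0.61111.
Check on G: (201 − 121)/(252 − 121) = 0.6107 ✓

0.61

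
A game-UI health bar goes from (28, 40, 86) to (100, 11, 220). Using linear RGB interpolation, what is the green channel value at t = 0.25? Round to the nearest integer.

G = 40 + 0.25 × (11 − 40) = 32.75 → 33

33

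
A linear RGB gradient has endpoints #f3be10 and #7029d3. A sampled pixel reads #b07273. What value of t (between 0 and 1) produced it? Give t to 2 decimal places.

Invert the lerp on the B channel (largest span, 195): t = (115 − 16) / (211 − 16) = 99/195 = 0.50769.
Check on R: (176 − 243)/(112 − 243) = 0.5115 ✓

0.51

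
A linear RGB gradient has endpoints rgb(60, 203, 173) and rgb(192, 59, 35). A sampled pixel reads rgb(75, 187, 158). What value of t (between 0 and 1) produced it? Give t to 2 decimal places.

Invert the lerp on the G channel (largest span, 144): t = (187 − 203) / (59 − 203) = -16/-144 = 0.11111.
Check on R: (75 − 60)/(192 − 60) = 0.1136 ✓

0.11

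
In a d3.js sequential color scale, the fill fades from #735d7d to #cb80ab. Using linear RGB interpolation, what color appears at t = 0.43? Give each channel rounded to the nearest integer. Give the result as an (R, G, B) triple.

(153, 108, 145)

#735d7d → (115, 93, 125); #cb80ab → (203, 128, 171).
R = 115 + 0.43 × (203 − 115) = 115 + 0.43 × 88 = 152.84 → 153
G = 93 + 0.43 × (128 − 93) = 93 + 0.43 × 35 = 108.05 → 108
B = 125 + 0.43 × (171 − 125) = 125 + 0.43 × 46 = 144.78 → 145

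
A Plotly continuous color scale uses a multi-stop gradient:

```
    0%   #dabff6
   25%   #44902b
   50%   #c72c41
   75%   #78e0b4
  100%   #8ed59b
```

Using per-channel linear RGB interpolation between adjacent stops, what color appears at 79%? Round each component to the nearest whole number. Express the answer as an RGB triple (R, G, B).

(124, 222, 176)

79% lies between the 75% and 100% stops, so the local fraction is t = (79 − 75)/(100 − 75) = 4/25 ≈ 0.16.
#78e0b4 → (120, 224, 180); #8ed59b → (142, 213, 155).
R = 120 + 0.16 × (142 − 120) = 123.52 → 124
G = 224 + 0.16 × (213 − 224) = 222.24 → 222
B = 180 + 0.16 × (155 − 180) = 176 → 176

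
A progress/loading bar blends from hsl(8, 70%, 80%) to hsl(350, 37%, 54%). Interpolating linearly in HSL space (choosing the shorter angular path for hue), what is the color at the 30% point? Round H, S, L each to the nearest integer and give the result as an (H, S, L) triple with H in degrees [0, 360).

(3, 60, 72)

Hue: 350 − 8 = 342°, but |342| > 180 so the shorter arc goes the other way: Δh = 342 − 360 = -18°.
H = 8 + 0.3 × (-18) = 2.6 → 3°
S = 70 + 0.3 × (37 − 70) = 60.1 → 60%
L = 80 + 0.3 × (54 − 80) = 72.2 → 72%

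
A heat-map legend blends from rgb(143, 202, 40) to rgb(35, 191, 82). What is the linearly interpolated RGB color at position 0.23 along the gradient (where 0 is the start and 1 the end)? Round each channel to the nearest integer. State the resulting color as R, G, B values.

(118, 199, 50)

R = 143 + 0.23 × (35 − 143) = 143 + 0.23 × -108 = 118.16 → 118
G = 202 + 0.23 × (191 − 202) = 202 + 0.23 × -11 = 199.47 → 199
B = 40 + 0.23 × (82 − 40) = 40 + 0.23 × 42 = 49.66 → 50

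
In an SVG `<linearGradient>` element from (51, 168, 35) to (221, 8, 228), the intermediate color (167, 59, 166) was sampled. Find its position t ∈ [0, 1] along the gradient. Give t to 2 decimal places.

Invert the lerp on the B channel (largest span, 193): t = (166 − 35) / (228 − 35) = 131/193 = 0.67876.
Check on R: (167 − 51)/(221 − 51) = 0.6824 ✓

0.68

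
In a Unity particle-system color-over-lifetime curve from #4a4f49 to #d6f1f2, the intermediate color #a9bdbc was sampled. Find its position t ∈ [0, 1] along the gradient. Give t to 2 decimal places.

Invert the lerp on the B channel (largest span, 169): t = (188 − 73) / (242 − 73) = 115/169 = 0.68047.
Check on R: (169 − 74)/(214 − 74) = 0.6786 ✓

0.68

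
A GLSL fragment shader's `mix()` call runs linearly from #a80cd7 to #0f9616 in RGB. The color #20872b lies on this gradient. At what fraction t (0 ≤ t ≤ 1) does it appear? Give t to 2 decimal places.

0.89

Invert the lerp on the B channel (largest span, 193): t = (43 − 215) / (22 − 215) = -172/-193 = 0.89119.
Check on R: (32 − 168)/(15 − 168) = 0.8889 ✓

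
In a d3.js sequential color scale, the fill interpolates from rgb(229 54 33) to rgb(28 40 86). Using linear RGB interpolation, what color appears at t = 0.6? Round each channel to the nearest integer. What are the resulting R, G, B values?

R = 229 + 0.6 × (28 − 229) = 229 + 0.6 × -201 = 108.4 → 108
G = 54 + 0.6 × (40 − 54) = 54 + 0.6 × -14 = 45.6 → 46
B = 33 + 0.6 × (86 − 33) = 33 + 0.6 × 53 = 64.8 → 65

(108, 46, 65)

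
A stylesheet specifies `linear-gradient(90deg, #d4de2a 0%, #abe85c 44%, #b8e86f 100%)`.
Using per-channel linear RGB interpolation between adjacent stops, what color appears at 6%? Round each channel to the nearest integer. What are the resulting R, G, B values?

(206, 223, 49)

6% lies between the 0% and 44% stops, so the local fraction is t = (6 − 0)/(44 − 0) = 6/44 ≈ 0.1364.
#d4de2a → (212, 222, 42); #abe85c → (171, 232, 92).
R = 212 + 0.1364 × (171 − 212) = 206.408 → 206
G = 222 + 0.1364 × (232 − 222) = 223.364 → 223
B = 42 + 0.1364 × (92 − 42) = 48.82 → 49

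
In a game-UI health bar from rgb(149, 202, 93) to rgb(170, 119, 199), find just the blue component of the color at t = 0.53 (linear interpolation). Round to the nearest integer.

B = 93 + 0.53 × (199 − 93) = 149.18 → 149

149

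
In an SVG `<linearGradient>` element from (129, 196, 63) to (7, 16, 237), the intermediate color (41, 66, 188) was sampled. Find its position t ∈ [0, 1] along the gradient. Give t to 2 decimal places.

Invert the lerp on the G channel (largest span, 180): t = (66 − 196) / (16 − 196) = -130/-180 = 0.72222.
Check on R: (41 − 129)/(7 − 129) = 0.7213 ✓

0.72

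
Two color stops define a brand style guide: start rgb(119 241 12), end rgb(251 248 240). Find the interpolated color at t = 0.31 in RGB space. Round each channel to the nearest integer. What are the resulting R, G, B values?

R = 119 + 0.31 × (251 − 119) = 119 + 0.31 × 132 = 159.92 → 160
G = 241 + 0.31 × (248 − 241) = 241 + 0.31 × 7 = 243.17 → 243
B = 12 + 0.31 × (240 − 12) = 12 + 0.31 × 228 = 82.68 → 83

(160, 243, 83)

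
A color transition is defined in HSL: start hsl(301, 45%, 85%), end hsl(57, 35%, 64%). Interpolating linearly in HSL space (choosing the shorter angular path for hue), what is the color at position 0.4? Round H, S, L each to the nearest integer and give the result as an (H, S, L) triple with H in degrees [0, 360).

(347, 41, 77)

Hue: 57 − 301 = -244°, but |-244| > 180 so the shorter arc goes the other way: Δh = -244 + 360 = 116°.
H = 301 + 0.4 × (116) = 347.4 → 347°
S = 45 + 0.4 × (35 − 45) = 41 → 41%
L = 85 + 0.4 × (64 − 85) = 76.6 → 77%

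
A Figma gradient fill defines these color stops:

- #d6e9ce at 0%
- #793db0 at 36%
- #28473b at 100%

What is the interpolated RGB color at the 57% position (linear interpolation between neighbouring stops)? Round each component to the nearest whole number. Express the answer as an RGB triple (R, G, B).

57% lies between the 36% and 100% stops, so the local fraction is t = (57 − 36)/(100 − 36) = 21/64 ≈ 0.3281.
#793db0 → (121, 61, 176); #28473b → (40, 71, 59).
R = 121 + 0.3281 × (40 − 121) = 94.424 → 94
G = 61 + 0.3281 × (71 − 61) = 64.281 → 64
B = 176 + 0.3281 × (59 − 176) = 137.612 → 138

(94, 64, 138)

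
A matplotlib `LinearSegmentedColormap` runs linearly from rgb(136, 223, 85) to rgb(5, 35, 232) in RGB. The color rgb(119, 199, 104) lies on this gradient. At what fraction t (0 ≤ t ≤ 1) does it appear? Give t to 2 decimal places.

Invert the lerp on the G channel (largest span, 188): t = (199 − 223) / (35 − 223) = -24/-188 = 0.12766.
Check on R: (119 − 136)/(5 − 136) = 0.1298 ✓

0.13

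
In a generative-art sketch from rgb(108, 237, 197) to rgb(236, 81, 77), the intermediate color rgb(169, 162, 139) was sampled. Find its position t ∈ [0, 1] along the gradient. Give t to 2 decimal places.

0.48

Invert the lerp on the G channel (largest span, 156): t = (162 − 237) / (81 − 237) = -75/-156 = 0.48077.
Check on R: (169 − 108)/(236 − 108) = 0.4766 ✓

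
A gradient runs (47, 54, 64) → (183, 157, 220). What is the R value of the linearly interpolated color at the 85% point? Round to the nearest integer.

163

R = 47 + 0.85 × (183 − 47) = 162.6 → 163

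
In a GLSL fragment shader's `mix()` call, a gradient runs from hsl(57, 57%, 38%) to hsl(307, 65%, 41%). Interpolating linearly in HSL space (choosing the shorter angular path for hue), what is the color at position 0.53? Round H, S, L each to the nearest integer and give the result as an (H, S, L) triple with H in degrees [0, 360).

Hue: 307 − 57 = 250°, but |250| > 180 so the shorter arc goes the other way: Δh = 250 − 360 = -110°.
H = 57 + 0.53 × (-110) = -1.3 → -1 → -1 mod 360 = 359°
S = 57 + 0.53 × (65 − 57) = 61.24 → 61%
L = 38 + 0.53 × (41 − 38) = 39.59 → 40%

(359, 61, 40)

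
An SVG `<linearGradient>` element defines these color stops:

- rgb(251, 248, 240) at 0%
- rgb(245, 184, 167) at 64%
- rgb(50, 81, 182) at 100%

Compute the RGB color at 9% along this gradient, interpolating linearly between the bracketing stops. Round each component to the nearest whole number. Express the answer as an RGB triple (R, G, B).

(250, 239, 230)

9% lies between the 0% and 64% stops, so the local fraction is t = (9 − 0)/(64 − 0) = 9/64 ≈ 0.1406.
R = 251 + 0.1406 × (245 − 251) = 250.156 → 250
G = 248 + 0.1406 × (184 − 248) = 239.002 → 239
B = 240 + 0.1406 × (167 − 240) = 229.736 → 230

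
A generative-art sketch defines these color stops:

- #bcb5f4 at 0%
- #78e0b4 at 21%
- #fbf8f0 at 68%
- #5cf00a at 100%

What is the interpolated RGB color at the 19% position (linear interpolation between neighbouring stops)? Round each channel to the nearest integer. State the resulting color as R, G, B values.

19% lies between the 0% and 21% stops, so the local fraction is t = (19 − 0)/(21 − 0) = 19/21 ≈ 0.9048.
#bcb5f4 → (188, 181, 244); #78e0b4 → (120, 224, 180).
R = 188 + 0.9048 × (120 − 188) = 126.474 → 126
G = 181 + 0.9048 × (224 − 181) = 219.906 → 220
B = 244 + 0.9048 × (180 − 244) = 186.093 → 186

(126, 220, 186)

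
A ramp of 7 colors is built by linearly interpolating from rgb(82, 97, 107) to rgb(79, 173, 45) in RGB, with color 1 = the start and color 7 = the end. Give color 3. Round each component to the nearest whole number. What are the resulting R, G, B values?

With 7 swatches and endpoints inclusive, swatch 3 sits at t = (3 − 1)/(7 − 1) = 2/6 ≈ 0.3333.
R = 82 + 0.3333 × (79 − 82) = 81 → 81
G = 97 + 0.3333 × (173 − 97) = 122.331 → 122
B = 107 + 0.3333 × (45 − 107) = 86.335 → 86

(81, 122, 86)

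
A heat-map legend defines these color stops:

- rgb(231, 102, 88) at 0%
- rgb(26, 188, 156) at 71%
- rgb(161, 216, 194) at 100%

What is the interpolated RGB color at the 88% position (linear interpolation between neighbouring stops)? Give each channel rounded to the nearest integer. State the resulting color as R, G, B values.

88% lies between the 71% and 100% stops, so the local fraction is t = (88 − 71)/(100 − 71) = 17/29 ≈ 0.5862.
R = 26 + 0.5862 × (161 − 26) = 105.137 → 105
G = 188 + 0.5862 × (216 − 188) = 204.414 → 204
B = 156 + 0.5862 × (194 − 156) = 178.276 → 178

(105, 204, 178)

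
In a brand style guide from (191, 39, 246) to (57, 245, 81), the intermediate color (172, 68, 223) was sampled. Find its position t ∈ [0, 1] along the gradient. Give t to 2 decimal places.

Invert the lerp on the G channel (largest span, 206): t = (68 − 39) / (245 − 39) = 29/206 = 0.14078.
Check on R: (172 − 191)/(57 − 191) = 0.1418 ✓

0.14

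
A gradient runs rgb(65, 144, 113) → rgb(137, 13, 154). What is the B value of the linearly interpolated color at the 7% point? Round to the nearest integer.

116

B = 113 + 0.07 × (154 − 113) = 115.87 → 116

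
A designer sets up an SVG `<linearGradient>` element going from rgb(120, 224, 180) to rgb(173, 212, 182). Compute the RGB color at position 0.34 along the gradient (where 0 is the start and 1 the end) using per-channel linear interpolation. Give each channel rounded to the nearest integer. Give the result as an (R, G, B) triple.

R = 120 + 0.34 × (173 − 120) = 120 + 0.34 × 53 = 138.02 → 138
G = 224 + 0.34 × (212 − 224) = 224 + 0.34 × -12 = 219.92 → 220
B = 180 + 0.34 × (182 − 180) = 180 + 0.34 × 2 = 180.68 → 181
So the blended color is (138, 220, 181), about #8adcb5.

(138, 220, 181)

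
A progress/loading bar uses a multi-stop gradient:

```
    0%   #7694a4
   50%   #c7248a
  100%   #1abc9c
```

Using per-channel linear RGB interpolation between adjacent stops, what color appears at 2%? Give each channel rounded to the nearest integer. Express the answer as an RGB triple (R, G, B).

2% lies between the 0% and 50% stops, so the local fraction is t = (2 − 0)/(50 − 0) = 2/50 ≈ 0.04.
#7694a4 → (118, 148, 164); #c7248a → (199, 36, 138).
R = 118 + 0.04 × (199 − 118) = 121.24 → 121
G = 148 + 0.04 × (36 − 148) = 143.52 → 144
B = 164 + 0.04 × (138 − 164) = 162.96 → 163

(121, 144, 163)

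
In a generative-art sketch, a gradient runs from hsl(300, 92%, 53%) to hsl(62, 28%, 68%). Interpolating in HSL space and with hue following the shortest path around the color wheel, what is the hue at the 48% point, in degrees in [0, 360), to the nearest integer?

Hue: 62 − 300 = -238°, but |-238| > 180 so the shorter arc goes the other way: Δh = -238 + 360 = 122°.
H = 300 + 0.48 × (122) = 358.56 → 359°

359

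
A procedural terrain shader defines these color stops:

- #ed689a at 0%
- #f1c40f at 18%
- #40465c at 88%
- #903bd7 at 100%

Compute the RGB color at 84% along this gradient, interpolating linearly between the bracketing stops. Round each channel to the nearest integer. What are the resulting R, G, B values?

84% lies between the 18% and 88% stops, so the local fraction is t = (84 − 18)/(88 − 18) = 66/70 ≈ 0.9429.
#f1c40f → (241, 196, 15); #40465c → (64, 70, 92).
R = 241 + 0.9429 × (64 − 241) = 74.107 → 74
G = 196 + 0.9429 × (70 − 196) = 77.195 → 77
B = 15 + 0.9429 × (92 − 15) = 87.603 → 88

(74, 77, 88)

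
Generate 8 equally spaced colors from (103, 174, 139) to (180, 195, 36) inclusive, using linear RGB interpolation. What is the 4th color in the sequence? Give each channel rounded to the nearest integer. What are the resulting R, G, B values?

With 8 swatches and endpoints inclusive, swatch 4 sits at t = (4 − 1)/(8 − 1) = 3/7 ≈ 0.4286.
R = 103 + 0.4286 × (180 − 103) = 136.002 → 136
G = 174 + 0.4286 × (195 − 174) = 183.001 → 183
B = 139 + 0.4286 × (36 − 139) = 94.854 → 95

(136, 183, 95)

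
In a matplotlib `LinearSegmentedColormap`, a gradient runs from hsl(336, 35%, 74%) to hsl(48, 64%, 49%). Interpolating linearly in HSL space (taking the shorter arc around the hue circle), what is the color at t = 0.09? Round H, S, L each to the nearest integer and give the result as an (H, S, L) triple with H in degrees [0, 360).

Hue: 48 − 336 = -288°, but |-288| > 180 so the shorter arc goes the other way: Δh = -288 + 360 = 72°.
H = 336 + 0.09 × (72) = 342.48 → 342°
S = 35 + 0.09 × (64 − 35) = 37.61 → 38%
L = 74 + 0.09 × (49 − 74) = 71.75 → 72%

(342, 38, 72)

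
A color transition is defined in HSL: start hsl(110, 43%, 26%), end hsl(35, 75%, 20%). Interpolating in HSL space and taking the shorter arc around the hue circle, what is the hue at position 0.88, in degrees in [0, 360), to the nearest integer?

44

Hue arc: Δh = 35 − 110 = -75° (|Δh| ≤ 180, already the shorter path).
H = 110 + 0.88 × (-75) = 44 → 44°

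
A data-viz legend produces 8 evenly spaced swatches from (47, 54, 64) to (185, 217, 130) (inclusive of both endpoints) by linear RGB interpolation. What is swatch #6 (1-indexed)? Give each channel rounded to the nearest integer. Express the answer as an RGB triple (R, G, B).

(146, 170, 111)

With 8 swatches and endpoints inclusive, swatch 6 sits at t = (6 − 1)/(8 − 1) = 5/7 ≈ 0.7143.
R = 47 + 0.7143 × (185 − 47) = 145.573 → 146
G = 54 + 0.7143 × (217 − 54) = 170.431 → 170
B = 64 + 0.7143 × (130 − 64) = 111.144 → 111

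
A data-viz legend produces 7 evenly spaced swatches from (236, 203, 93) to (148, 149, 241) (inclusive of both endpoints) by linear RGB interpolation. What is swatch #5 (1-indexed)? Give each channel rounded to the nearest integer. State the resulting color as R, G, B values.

With 7 swatches and endpoints inclusive, swatch 5 sits at t = (5 − 1)/(7 − 1) = 4/6 ≈ 0.6667.
R = 236 + 0.6667 × (148 − 236) = 177.33 → 177
G = 203 + 0.6667 × (149 − 203) = 166.998 → 167
B = 93 + 0.6667 × (241 − 93) = 191.672 → 192

(177, 167, 192)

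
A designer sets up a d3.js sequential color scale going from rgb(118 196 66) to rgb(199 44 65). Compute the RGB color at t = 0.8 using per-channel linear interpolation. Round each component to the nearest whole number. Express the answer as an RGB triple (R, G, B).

R = 118 + 0.8 × (199 − 118) = 118 + 0.8 × 81 = 182.8 → 183
G = 196 + 0.8 × (44 − 196) = 196 + 0.8 × -152 = 74.4 → 74
B = 66 + 0.8 × (65 − 66) = 66 + 0.8 × -1 = 65.2 → 65
So the blended color is (183, 74, 65), about #b74a41.

(183, 74, 65)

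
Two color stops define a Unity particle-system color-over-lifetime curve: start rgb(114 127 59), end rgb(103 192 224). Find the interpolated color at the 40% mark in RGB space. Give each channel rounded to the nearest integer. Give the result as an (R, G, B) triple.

40% corresponds to t = 0.4.
R = 114 + 0.4 × (103 − 114) = 114 + 0.4 × -11 = 109.6 → 110
G = 127 + 0.4 × (192 − 127) = 127 + 0.4 × 65 = 153 → 153
B = 59 + 0.4 × (224 − 59) = 59 + 0.4 × 165 = 125 → 125

(110, 153, 125)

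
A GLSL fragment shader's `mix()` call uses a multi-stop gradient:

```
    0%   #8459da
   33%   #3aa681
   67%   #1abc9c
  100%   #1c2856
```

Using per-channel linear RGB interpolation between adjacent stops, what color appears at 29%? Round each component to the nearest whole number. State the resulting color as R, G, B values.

(67, 157, 140)

29% lies between the 0% and 33% stops, so the local fraction is t = (29 − 0)/(33 − 0) = 29/33 ≈ 0.8788.
#8459da → (132, 89, 218); #3aa681 → (58, 166, 129).
R = 132 + 0.8788 × (58 − 132) = 66.969 → 67
G = 89 + 0.8788 × (166 − 89) = 156.668 → 157
B = 218 + 0.8788 × (129 − 218) = 139.787 → 140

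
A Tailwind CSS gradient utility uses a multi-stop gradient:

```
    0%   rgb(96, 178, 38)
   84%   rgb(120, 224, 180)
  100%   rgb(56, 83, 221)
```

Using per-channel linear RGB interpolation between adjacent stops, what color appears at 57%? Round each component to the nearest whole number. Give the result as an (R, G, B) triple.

(112, 209, 134)

57% lies between the 0% and 84% stops, so the local fraction is t = (57 − 0)/(84 − 0) = 57/84 ≈ 0.6786.
R = 96 + 0.6786 × (120 − 96) = 112.286 → 112
G = 178 + 0.6786 × (224 − 178) = 209.216 → 209
B = 38 + 0.6786 × (180 − 38) = 134.361 → 134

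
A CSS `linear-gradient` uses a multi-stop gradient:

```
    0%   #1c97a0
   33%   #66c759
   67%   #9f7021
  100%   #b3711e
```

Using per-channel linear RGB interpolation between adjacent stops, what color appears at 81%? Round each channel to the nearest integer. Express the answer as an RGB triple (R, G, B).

(167, 112, 32)

81% lies between the 67% and 100% stops, so the local fraction is t = (81 − 67)/(100 − 67) = 14/33 ≈ 0.4242.
#9f7021 → (159, 112, 33); #b3711e → (179, 113, 30).
R = 159 + 0.4242 × (179 − 159) = 167.484 → 167
G = 112 + 0.4242 × (113 − 112) = 112.424 → 112
B = 33 + 0.4242 × (30 − 33) = 31.727 → 32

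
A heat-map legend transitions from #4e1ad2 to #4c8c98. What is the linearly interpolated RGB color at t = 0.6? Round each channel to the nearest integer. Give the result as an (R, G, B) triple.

#4e1ad2 → (78, 26, 210); #4c8c98 → (76, 140, 152).
R = 78 + 0.6 × (76 − 78) = 78 + 0.6 × -2 = 76.8 → 77
G = 26 + 0.6 × (140 − 26) = 26 + 0.6 × 114 = 94.4 → 94
B = 210 + 0.6 × (152 − 210) = 210 + 0.6 × -58 = 175.2 → 175
So the blended color is (77, 94, 175), about #4d5eaf.

(77, 94, 175)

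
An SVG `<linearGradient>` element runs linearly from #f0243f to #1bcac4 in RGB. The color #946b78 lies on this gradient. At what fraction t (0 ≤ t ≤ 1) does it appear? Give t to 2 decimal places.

0.43

Invert the lerp on the R channel (largest span, 213): t = (148 − 240) / (27 − 240) = -92/-213 = 0.43192.
Check on G: (107 − 36)/(202 − 36) = 0.4277 ✓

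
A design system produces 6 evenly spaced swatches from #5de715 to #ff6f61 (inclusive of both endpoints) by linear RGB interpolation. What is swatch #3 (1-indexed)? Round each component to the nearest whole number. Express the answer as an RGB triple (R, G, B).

(158, 183, 51)

With 6 swatches and endpoints inclusive, swatch 3 sits at t = (3 − 1)/(6 − 1) = 2/5 ≈ 0.4.
#5de715 → (93, 231, 21); #ff6f61 → (255, 111, 97).
R = 93 + 0.4 × (255 − 93) = 157.8 → 158
G = 231 + 0.4 × (111 − 231) = 183 → 183
B = 21 + 0.4 × (97 − 21) = 51.4 → 51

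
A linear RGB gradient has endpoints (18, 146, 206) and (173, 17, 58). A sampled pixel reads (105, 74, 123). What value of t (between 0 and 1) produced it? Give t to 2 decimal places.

Invert the lerp on the R channel (largest span, 155): t = (105 − 18) / (173 − 18) = 87/155 = 0.56129.
Check on G: (74 − 146)/(17 − 146) = 0.5581 ✓

0.56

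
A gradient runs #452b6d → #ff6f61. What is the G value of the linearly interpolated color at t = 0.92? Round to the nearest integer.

G₁ = 43 (from #452b6d), G₂ = 111 (from #ff6f61).
G = 43 + 0.92 × (111 − 43) = 105.56 → 106

106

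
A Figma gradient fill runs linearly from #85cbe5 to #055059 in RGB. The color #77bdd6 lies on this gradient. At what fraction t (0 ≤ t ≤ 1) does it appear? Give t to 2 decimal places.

0.11

Invert the lerp on the B channel (largest span, 140): t = (214 − 229) / (89 − 229) = -15/-140 = 0.10714.
Check on R: (119 − 133)/(5 − 133) = 0.1094 ✓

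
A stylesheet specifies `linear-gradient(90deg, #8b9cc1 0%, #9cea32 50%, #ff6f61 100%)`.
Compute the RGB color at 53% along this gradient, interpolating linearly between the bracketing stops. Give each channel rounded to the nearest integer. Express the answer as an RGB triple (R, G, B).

(162, 227, 53)

53% lies between the 50% and 100% stops, so the local fraction is t = (53 − 50)/(100 − 50) = 3/50 ≈ 0.06.
#9cea32 → (156, 234, 50); #ff6f61 → (255, 111, 97).
R = 156 + 0.06 × (255 − 156) = 161.94 → 162
G = 234 + 0.06 × (111 − 234) = 226.62 → 227
B = 50 + 0.06 × (97 − 50) = 52.82 → 53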